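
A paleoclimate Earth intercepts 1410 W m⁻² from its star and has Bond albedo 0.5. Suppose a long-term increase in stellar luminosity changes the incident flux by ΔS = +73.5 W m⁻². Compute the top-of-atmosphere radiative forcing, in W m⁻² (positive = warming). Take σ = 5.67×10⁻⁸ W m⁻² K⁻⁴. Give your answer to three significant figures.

ΔF = Δ[S(1−α)]/4 = (1−0.5)·+73.5/4 = 9.188 W m⁻².

9.19 W m⁻²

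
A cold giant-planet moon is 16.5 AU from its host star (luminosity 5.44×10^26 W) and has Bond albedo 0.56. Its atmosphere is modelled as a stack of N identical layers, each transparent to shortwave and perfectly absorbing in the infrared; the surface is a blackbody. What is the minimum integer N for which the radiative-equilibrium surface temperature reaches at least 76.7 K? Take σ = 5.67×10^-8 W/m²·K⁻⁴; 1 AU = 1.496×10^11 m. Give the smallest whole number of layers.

d = 16.5 × 1.496×10^11 m = 2.468×10^12 m.
S = L/(4πd²) = 7.105 W/m².
Top-of-atmosphere balance: σT_e⁴ = S(1−α)/4 = 0.7815 W/m² → T_e = 60.93 K.
Since T_s⁴ = (N+1)T_e⁴, we need N ≥ (T_s/T_e)⁴ − 1 = 1.511.
So N ≥ 1.511; the smallest integer is N = 2.

2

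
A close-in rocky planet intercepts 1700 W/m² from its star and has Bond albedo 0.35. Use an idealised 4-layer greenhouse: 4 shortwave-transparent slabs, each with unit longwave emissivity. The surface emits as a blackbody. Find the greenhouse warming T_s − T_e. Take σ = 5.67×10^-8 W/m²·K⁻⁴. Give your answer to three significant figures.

131 K

Top-of-atmosphere balance: σT_e⁴ = S(1−α)/4 = 276.2 W/m² → T_e = 264.2 K.
Surface: T_s = (5)^¼·T_e = 395.1 K.
Warming: T_s − T_e = 130.9 K.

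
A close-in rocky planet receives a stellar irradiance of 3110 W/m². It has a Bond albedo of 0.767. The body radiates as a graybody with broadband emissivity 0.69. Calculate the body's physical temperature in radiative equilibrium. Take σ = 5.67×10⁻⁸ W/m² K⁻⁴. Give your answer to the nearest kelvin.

Averaging over the sphere, the absorbed flux is S(1−α)/4 = 181.2 W/m².
Radiative balance εσT⁴ = 181.2 gives T = [181.2/(0.69·σ)]^(1/4) = 260.9 K.

261 kelvin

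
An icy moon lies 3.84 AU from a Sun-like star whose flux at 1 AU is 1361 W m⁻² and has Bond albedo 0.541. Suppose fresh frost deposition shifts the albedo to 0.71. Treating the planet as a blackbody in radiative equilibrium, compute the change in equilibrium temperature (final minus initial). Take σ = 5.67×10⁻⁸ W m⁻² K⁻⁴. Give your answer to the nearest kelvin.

-13 K

Flux at the orbit: S = 1361/(3.84)² = 92.30 W m⁻².
Initial: T₁ = [S(1−0.541)/(4σ)]^(1/4) = 116.9 K.
Final:   T₂ = [S(1−0.71)/(4σ)]^(1/4) = 104.2 K.
Change: 104.2 − 116.9 = -12.68 K.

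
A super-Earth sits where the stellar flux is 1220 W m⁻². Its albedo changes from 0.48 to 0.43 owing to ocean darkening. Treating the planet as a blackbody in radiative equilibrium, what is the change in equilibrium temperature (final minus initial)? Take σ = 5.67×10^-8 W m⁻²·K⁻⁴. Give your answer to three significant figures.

5.34 K

With α = 0.48, T₁ = 230.0 K.
With α = 0.43, T₂ = 235.3 K.
Change: 235.3 − 230.0 = 5.339 K.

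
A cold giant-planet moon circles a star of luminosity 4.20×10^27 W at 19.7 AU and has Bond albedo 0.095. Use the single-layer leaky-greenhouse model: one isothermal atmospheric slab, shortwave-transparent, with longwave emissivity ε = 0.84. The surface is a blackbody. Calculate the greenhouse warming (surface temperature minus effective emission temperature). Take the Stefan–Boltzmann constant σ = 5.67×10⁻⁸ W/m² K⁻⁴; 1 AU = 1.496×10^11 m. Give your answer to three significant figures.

16.2 kelvin

d = 19.7 × 1.496×10^11 m = 2.947×10^12 m.
Spreading L over a sphere of radius d: S = 4.20×10^27/(4π·2.95×10^12²) = 38.48 W/m².
Effective emission temperature (TOA balance): σT_e⁴ = S(1−α)/4 = 8.706 W/m² → T_e = 111.3 K.
The surface balance (absorbed SW + ε·downward IR = σT_s⁴) with T_a⁴ = T_s⁴/2 reduces to T_s = T_e·[2/(2−ε)]^¼ = 127.6 K.
Greenhouse warming: T_s − T_e = 16.24 K.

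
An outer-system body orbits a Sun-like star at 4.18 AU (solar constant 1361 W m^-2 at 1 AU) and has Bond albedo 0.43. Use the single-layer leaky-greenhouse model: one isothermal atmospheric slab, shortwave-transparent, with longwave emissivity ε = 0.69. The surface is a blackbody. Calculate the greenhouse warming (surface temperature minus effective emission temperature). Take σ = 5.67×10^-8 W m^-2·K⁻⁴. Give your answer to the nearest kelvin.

Irradiance scales as 1/d², so S = 1361 W m^-2 × (1/4.18)² = 77.89 W m^-2.
Effective emission temperature (TOA balance): σT_e⁴ = S(1−α)/4 = 11.10 W m^-2 → T_e = 118.3 K.
The surface balance (absorbed SW + ε·downward IR = σT_s⁴) with T_a⁴ = T_s⁴/2 reduces to T_s = T_e·[2/(2−ε)]^¼ = 131.5 K.
Greenhouse warming: T_s − T_e = 13.20 K.

13 K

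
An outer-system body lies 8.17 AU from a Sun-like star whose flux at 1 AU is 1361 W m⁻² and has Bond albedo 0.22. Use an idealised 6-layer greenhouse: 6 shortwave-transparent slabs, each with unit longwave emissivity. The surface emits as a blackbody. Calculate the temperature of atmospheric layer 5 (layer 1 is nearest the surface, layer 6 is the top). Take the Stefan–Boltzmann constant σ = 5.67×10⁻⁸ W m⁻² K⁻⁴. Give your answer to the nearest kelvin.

Irradiance scales as 1/d², so S = 1361 W m⁻² × (1/8.17)² = 20.39 W m⁻².
The effective emission temperature is T_e = [S(1−α)/(4σ)]^¼ = 91.51 K.
Each opaque layer satisfies 2T_j⁴ = T_{j−1}⁴ + T_{j+1}⁴, giving T_k⁴ = (N+1−k)T_e⁴.
T_5 = (2)^(1/4)·91.51 = 108.8 K.

109 K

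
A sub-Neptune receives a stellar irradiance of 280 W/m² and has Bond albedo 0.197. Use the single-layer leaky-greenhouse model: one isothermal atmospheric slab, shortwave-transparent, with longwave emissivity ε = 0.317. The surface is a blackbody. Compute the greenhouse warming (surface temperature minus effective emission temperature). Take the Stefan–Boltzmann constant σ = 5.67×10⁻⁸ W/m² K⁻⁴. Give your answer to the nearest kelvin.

8 K

The planet radiates to space at T_e = [S(1−α)/(4σ)]^(1/4) = 177.4 K.
The surface balance (absorbed SW + ε·downward IR = σT_s⁴) with T_a⁴ = T_s⁴/2 reduces to T_s = T_e·[2/(2−ε)]^¼ = 185.3 K.
T_s − T_e = 185.3 − 177.4 = 7.823 K.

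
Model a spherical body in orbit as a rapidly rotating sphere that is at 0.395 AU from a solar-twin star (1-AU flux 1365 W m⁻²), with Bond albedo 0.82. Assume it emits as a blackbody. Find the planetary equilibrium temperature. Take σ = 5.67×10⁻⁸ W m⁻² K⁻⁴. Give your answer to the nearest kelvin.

289 K

Irradiance scales as 1/d², so S = 1365 W m⁻² × (1/0.395)² = 8749 W m⁻².
Averaging over the sphere, the absorbed flux is S(1−α)/4 = 393.7 W m⁻².
Set σT⁴ = 393.7 → T = (393.7/σ)^(1/4) = 288.7 K.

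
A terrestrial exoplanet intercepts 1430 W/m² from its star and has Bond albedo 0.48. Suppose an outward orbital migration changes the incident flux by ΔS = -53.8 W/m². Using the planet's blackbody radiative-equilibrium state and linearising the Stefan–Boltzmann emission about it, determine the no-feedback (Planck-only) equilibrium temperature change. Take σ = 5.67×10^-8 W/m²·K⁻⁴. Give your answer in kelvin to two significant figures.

-2.3 kelvin

Unperturbed T_e = [1430·(1−0.48)/(4σ)]^¼ = 239.3 K.
ΔF = Δ[S(1−α)]/4 = (1−0.48)·-53.8/4 = -6.994 W/m².
Linearising σT⁴ gives d(σT⁴)/dT = 4σT_e³ = 3.108 W/m² per K.
ΔT₀ = ΔF/λ_P = -6.994/3.108 = -2.25 K.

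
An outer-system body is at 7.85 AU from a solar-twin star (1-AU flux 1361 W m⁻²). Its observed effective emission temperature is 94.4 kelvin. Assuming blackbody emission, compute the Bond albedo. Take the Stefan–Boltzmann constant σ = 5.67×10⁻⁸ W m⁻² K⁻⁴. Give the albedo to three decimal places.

0.185

Flux at the orbit: S = 1361/(7.85)² = 22.09 W m⁻².
From σT⁴ = S(1−α)/4 we invert for α: 1−α = 4σT⁴/S.
σT⁴ = 4.503 W m⁻², so 4σT⁴ = 18.01 W m⁻².
1−α = 18.01/22.09 = 0.8155, so α = 0.1845.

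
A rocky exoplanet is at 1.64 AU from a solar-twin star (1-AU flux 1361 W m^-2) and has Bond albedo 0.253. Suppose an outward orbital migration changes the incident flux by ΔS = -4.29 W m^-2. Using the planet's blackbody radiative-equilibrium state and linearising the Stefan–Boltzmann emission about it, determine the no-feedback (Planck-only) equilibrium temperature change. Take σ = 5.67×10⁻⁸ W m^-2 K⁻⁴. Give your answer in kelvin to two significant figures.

Irradiance scales as 1/d², so S = 1361 W m^-2 × (1/1.64)² = 506.0 W m^-2.
Reference equilibrium: T_e = [S(1−α)/(4σ)]^(1/4) = 202.1 K.
TOA radiative forcing: ΔF = (1−α)ΔS/4 = 0.747·(-4.29)/4 = -0.8012 W m^-2.
The Planck feedback parameter is 4σT_e³ = 1.871 W m^-2/K.
So ΔT₀ = -0.8012/1.871 = -0.428 K.

-0.43 K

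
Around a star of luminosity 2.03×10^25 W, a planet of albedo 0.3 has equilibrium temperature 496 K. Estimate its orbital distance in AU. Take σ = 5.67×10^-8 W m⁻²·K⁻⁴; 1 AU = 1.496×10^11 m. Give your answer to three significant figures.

The flux needed for this T is 4σT⁴/(1−0.3) = 19610 W m⁻².
From L = 4πd²S, d = √(2.03×10^25/(4π·19610)) = 9.076×10^9 m = 0.06067 AU.

0.0607 AU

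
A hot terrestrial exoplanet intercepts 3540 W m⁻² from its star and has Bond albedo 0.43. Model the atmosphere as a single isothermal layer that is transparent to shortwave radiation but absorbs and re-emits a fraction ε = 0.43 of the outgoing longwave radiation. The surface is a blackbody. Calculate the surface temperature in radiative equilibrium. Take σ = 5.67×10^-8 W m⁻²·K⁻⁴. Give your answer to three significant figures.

At the top of the atmosphere, σT_e⁴ = S(1−α)/4 = 504.5 W m⁻², giving T_e = 307.1 K.
Surface balance with a leaky layer gives σT_s⁴ = σT_e⁴·2/(2−ε), so T_s = T_e·[2/(2−0.43)]^(1/4) = 326.3 K.

326 K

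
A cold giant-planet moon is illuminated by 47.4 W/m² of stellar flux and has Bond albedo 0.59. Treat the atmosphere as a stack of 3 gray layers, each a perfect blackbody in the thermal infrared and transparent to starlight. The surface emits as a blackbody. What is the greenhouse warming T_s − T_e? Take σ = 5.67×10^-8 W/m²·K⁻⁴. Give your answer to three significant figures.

39.9 kelvin

The effective emission temperature is T_e = [S(1−α)/(4σ)]^¼ = 96.21 K.
T_s = (N+1)^(1/4)·T_e = 136.1 K.
Warming: T_s − T_e = 39.85 K.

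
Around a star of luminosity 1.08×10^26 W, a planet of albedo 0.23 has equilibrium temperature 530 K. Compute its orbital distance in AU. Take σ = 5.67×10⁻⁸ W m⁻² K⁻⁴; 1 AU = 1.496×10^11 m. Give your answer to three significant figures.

0.129 AU

Required flux: S = 4σT⁴/(1−α) = 23240 W m⁻².
From L = 4πd²S, d = √(1.08×10^26/(4π·23240)) = 1.923×10^10 m = 0.1285 AU.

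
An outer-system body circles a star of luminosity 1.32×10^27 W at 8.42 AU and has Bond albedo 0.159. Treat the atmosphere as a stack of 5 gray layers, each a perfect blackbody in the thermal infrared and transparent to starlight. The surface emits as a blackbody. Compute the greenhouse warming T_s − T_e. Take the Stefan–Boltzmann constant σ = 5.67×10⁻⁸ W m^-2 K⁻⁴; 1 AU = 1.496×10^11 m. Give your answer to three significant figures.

70.7 K

Orbital distance: d = 8.42 AU = 1.260×10^12 m.
Spreading L over a sphere of radius d: S = 1.32×10^27/(4π·1.26×10^12²) = 66.20 W m^-2.
Top-of-atmosphere balance: σT_e⁴ = S(1−α)/4 = 13.92 W m^-2 → T_e = 125.2 K.
T_s = (N+1)^(1/4)·T_e = 195.9 K.
So the greenhouse effect raises the surface by 195.9 − 125.2 = 70.73 K.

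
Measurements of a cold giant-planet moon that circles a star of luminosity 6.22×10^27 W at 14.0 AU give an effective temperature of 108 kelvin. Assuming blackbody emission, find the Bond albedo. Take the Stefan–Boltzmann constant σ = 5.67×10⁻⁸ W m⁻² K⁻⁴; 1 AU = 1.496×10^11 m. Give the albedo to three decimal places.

d = 14.0 × 1.496×10^11 m = 2.094×10^12 m.
S = L/(4πd²) = 112.8 W m⁻².
From σT⁴ = S(1−α)/4 we invert for α: 1−α = 4σT⁴/S.
σT⁴ = 7.714 W m⁻², so 4σT⁴ = 30.86 W m⁻².
Hence α = 1 − 30.86/112.8 = 0.7266.

0.727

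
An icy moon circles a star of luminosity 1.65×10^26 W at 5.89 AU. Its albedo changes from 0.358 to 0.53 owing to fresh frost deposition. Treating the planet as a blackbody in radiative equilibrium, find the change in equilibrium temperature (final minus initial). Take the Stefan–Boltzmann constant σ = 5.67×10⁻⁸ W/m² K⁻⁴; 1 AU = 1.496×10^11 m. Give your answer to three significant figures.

-6.24 kelvin

d = 5.89 × 1.496×10^11 m = 8.811×10^11 m.
Flux at the orbit: S = L/(4πd²) = 1.65×10^26/(4π·(8.81×10^11)²) = 16.91 W/m².
Before: T₁ = [16.91·0.642/(4σ)]^(1/4) = 83.18 K.
Final:   T₂ = [S(1−0.53)/(4σ)]^(1/4) = 76.94 K.
Change: 76.94 − 83.18 = -6.239 K.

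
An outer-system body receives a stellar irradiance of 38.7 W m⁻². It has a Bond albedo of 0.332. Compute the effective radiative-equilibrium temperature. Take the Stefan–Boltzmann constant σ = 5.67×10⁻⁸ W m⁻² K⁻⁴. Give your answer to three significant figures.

Absorbed flux (global mean): S(1−α)/4 = 38.70·0.668/4 = 6.463 W m⁻².
In equilibrium σT⁴ equals this, so T = 103.3 K.

103 kelvin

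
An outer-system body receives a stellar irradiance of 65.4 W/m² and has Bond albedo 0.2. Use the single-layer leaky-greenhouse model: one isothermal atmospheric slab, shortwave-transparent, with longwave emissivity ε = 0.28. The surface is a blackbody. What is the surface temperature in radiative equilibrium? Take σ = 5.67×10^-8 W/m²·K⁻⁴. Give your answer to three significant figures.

128 K

At the top of the atmosphere, σT_e⁴ = S(1−α)/4 = 13.08 W/m², giving T_e = 123.2 K.
The surface balance (absorbed SW + ε·downward IR = σT_s⁴) with T_a⁴ = T_s⁴/2 reduces to T_s = T_e·[2/(2−ε)]^¼ = 128.0 K.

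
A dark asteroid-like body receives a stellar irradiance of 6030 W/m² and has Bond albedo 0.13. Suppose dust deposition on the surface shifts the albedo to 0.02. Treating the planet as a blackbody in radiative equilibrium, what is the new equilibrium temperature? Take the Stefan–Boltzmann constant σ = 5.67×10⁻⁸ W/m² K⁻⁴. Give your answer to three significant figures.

402 K

With the new albedo, S(1−α₂)/4 = 1477 W/m², so T₂ = 401.8 K.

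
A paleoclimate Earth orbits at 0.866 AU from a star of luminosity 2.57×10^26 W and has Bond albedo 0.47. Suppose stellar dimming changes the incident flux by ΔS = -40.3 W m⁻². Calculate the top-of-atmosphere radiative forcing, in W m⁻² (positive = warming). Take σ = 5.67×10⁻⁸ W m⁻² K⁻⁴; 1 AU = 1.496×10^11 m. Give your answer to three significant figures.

-5.34 W m⁻²

d = 0.866 × 1.496×10^11 m = 1.296×10^11 m.
S = L/(4πd²) = 1218 W m⁻².
Only a fraction (1−α) is absorbed and it's spread over 4πR², so ΔF = (1−α)ΔS/4 = -5.340 W m⁻².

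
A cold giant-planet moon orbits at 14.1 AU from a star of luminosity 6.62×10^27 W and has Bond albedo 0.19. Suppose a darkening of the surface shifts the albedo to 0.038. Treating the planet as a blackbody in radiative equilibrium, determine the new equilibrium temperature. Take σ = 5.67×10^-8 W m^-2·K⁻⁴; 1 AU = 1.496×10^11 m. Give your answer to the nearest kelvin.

150 K

d = 14.1 × 1.496×10^11 m = 2.109×10^12 m.
Spreading L over a sphere of radius d: S = 6.62×10^27/(4π·2.11×10^12²) = 118.4 W m^-2.
With the new albedo, S(1−α₂)/4 = 28.47 W m^-2, so T₂ = 149.7 K.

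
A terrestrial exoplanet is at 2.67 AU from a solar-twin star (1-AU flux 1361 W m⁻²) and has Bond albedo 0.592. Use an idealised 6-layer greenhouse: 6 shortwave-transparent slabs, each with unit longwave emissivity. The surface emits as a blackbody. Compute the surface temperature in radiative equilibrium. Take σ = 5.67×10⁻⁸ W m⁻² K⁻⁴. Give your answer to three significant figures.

221 kelvin

By the inverse-square law, S = 1361/2.67² = 190.9 W m⁻².
Top-of-atmosphere balance: σT_e⁴ = S(1−α)/4 = 19.47 W m⁻² → T_e = 136.1 K.
For an N-layer opaque stack, T_s⁴ = (N+1)T_e⁴, hence T_s = (7)^(1/4)×136.1 K = 221.4 K.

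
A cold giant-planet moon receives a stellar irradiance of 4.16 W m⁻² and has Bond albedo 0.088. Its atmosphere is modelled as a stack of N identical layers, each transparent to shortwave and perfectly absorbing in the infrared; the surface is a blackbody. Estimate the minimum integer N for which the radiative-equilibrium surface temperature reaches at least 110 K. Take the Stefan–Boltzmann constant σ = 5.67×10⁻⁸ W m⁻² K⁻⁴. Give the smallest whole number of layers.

OLR = S(1−α)/4 = 0.9485 W m⁻²; the top layer radiates at T_e = 63.95 K.
Since T_s⁴ = (N+1)T_e⁴, we need N ≥ (T_s/T_e)⁴ − 1 = 7.752.
So N ≥ 7.752; the smallest integer is N = 8.

8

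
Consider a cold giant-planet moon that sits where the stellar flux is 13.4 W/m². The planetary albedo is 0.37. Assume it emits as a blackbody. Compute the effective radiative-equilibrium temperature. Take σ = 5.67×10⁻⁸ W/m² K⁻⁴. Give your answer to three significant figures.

78.1 K

Averaging over the sphere, the absorbed flux is S(1−α)/4 = 2.111 W/m².
Balancing against σT⁴: T = (2.111/5.67×10⁻⁸)^(1/4) = 78.11 K.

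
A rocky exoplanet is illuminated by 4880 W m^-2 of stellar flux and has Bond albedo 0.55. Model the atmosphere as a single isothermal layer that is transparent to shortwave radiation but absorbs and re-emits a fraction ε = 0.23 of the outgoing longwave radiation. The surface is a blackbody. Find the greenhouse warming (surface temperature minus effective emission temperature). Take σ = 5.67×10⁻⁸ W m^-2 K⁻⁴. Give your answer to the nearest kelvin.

Effective emission temperature (TOA balance): σT_e⁴ = S(1−α)/4 = 549.0 W m^-2 → T_e = 313.7 K.
For a single slab of emissivity ε, T_s⁴ = 2T_e⁴/(2−ε); thus T_s = 313.7·(1.13)^(1/4) = 323.4 K.
Greenhouse warming: T_s − T_e = 9.728 K.

10 K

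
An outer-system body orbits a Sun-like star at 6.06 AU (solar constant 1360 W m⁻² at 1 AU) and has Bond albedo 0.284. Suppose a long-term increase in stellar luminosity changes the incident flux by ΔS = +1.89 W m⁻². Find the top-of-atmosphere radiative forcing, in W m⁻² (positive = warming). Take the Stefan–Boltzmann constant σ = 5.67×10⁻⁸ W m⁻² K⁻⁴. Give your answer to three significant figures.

Irradiance scales as 1/d², so S = 1360 W m⁻² × (1/6.06)² = 37.03 W m⁻².
Only a fraction (1−α) is absorbed and it's spread over 4πR², so ΔF = (1−α)ΔS/4 = 0.3383 W m⁻².

0.338 W m⁻²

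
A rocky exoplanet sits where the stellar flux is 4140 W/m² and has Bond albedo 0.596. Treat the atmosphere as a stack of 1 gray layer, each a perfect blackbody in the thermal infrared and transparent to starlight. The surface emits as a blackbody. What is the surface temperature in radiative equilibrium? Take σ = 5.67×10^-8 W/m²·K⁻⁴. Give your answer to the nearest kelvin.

Top-of-atmosphere balance: σT_e⁴ = S(1−α)/4 = 418.1 W/m² → T_e = 293.0 K.
Layer-by-layer balance gives σT_s⁴ = (N+1)σT_e⁴, so T_s = 2^¼·293.0 = 348.5 K.

348 K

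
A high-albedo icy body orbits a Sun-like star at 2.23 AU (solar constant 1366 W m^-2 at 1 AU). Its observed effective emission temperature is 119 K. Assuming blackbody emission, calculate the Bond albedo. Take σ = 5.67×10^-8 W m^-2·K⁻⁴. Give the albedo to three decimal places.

Irradiance scales as 1/d², so S = 1366 W m^-2 × (1/2.23)² = 274.7 W m^-2.
From σT⁴ = S(1−α)/4 we invert for α: 1−α = 4σT⁴/S.
σT⁴ = 11.37 W m^-2, so 4σT⁴ = 45.48 W m^-2.
1−α = 45.48/274.7 = 0.1656, so α = 0.8344.

0.834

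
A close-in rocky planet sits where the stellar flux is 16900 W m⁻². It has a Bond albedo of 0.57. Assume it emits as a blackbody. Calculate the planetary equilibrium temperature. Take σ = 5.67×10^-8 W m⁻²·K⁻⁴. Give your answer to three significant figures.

Averaging over the sphere, the absorbed flux is S(1−α)/4 = 1817 W m⁻².
Set σT⁴ = 1817 → T = (1817/σ)^(1/4) = 423.1 K.

423 K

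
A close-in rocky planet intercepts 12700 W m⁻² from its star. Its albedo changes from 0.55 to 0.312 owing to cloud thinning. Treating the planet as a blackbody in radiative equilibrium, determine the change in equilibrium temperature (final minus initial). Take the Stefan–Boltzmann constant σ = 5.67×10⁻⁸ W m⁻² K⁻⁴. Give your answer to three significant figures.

44.6 K

With α = 0.55, T₁ = 398.4 K.
After:  T₂ = [12700·0.688/(4σ)]^(1/4) = 443.0 K.
ΔT = T₂ − T₁ = 44.61 K.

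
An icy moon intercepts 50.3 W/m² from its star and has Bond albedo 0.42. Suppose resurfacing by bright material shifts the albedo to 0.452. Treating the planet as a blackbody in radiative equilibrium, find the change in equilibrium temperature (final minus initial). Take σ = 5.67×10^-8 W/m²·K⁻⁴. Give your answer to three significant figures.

-1.50 K

With α = 0.42, T₁ = 106.5 K.
After:  T₂ = [50.30·0.548/(4σ)]^(1/4) = 105.0 K.
Change: 105.0 − 106.5 = -1.500 K.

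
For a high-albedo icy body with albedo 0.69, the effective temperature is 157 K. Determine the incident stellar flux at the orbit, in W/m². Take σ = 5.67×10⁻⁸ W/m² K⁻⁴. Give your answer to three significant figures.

445 W/m²

From S(1−α)/4 = σT⁴: S = 4σT⁴/(1−α).
The emitted flux is σT⁴ = 34.45 W/m².
So S = 4×34.45/(1−0.69) = 444.5 W/m².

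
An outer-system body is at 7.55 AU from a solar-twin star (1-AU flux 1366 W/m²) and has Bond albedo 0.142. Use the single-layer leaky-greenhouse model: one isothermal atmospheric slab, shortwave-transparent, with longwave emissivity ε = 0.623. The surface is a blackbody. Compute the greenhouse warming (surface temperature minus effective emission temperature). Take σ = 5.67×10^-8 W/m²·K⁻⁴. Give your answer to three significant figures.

Irradiance scales as 1/d², so S = 1366 W/m² × (1/7.55)² = 23.96 W/m².
The planet radiates to space at T_e = [S(1−α)/(4σ)]^(1/4) = 97.58 K.
The surface balance (absorbed SW + ε·downward IR = σT_s⁴) with T_a⁴ = T_s⁴/2 reduces to T_s = T_e·[2/(2−ε)]^¼ = 107.1 K.
Greenhouse warming: T_s − T_e = 9.543 K.

9.54 K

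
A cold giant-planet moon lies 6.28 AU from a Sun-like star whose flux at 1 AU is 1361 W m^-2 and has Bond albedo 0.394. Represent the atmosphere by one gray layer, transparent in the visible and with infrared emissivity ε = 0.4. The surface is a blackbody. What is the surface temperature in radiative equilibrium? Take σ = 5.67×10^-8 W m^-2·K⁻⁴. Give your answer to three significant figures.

104 K

By the inverse-square law, S = 1361/6.28² = 34.51 W m^-2.
At the top of the atmosphere, σT_e⁴ = S(1−α)/4 = 5.228 W m^-2, giving T_e = 97.99 K.
For a single slab of emissivity ε, T_s⁴ = 2T_e⁴/(2−ε); thus T_s = 97.99·(1.25)^(1/4) = 103.6 K.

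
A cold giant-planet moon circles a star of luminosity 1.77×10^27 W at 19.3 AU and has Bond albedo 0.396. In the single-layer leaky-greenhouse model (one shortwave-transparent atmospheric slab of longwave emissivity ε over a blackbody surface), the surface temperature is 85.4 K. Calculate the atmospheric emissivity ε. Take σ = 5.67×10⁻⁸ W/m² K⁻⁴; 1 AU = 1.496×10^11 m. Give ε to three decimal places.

0.308

Orbital distance: d = 19.3 AU = 2.887×10^12 m.
S = L/(4πd²) = 16.90 W/m².
TOA balance gives T_e = 81.90 K.
Since (2−ε)/2 = (T_e/T_s)⁴ = 0.8460, ε = 0.3081.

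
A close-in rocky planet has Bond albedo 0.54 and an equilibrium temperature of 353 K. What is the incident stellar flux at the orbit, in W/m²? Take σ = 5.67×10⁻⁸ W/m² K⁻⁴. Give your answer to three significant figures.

7660 W/m²

From S(1−α)/4 = σT⁴: S = 4σT⁴/(1−α).
The emitted flux is σT⁴ = 880.4 W/m².
So S = 4×880.4/(1−0.54) = 7656 W/m².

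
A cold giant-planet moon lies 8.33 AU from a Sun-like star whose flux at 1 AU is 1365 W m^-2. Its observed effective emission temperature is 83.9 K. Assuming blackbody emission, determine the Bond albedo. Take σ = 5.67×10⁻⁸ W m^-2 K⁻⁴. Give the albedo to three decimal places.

Irradiance scales as 1/d², so S = 1365 W m^-2 × (1/8.33)² = 19.67 W m^-2.
From σT⁴ = S(1−α)/4 we invert for α: 1−α = 4σT⁴/S.
σT⁴ = 2.810 W m^-2, so 4σT⁴ = 11.24 W m^-2.
1−α = 11.24/19.67 = 0.5713, so α = 0.4287.

0.429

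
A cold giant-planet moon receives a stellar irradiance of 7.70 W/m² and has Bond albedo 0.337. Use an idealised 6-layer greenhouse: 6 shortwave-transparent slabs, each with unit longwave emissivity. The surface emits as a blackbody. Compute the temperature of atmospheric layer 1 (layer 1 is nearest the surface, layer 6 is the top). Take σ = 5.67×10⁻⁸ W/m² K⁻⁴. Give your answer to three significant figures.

108 kelvin

OLR = S(1−α)/4 = 1.276 W/m²; the top layer radiates at T_e = 68.88 K.
In the N-layer model, layer k (counted from the surface) has T_k = (N+1−k)^(1/4)·T_e.
T_1 = (6)^(1/4)·68.88 = 107.8 K.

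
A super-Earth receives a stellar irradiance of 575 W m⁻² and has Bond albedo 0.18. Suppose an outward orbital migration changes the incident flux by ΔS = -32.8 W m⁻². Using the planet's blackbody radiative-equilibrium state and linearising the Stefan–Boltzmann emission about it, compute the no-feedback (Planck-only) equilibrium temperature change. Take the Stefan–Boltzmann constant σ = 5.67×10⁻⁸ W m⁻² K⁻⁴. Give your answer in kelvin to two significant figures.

-3.0 K

Reference equilibrium: T_e = [S(1−α)/(4σ)]^(1/4) = 213.5 K.
TOA radiative forcing: ΔF = (1−α)ΔS/4 = 0.82·(-32.8)/4 = -6.724 W m⁻².
The Planck feedback parameter is 4σT_e³ = 2.208 W m⁻²/K.
So ΔT₀ = -6.724/2.208 = -3.05 K.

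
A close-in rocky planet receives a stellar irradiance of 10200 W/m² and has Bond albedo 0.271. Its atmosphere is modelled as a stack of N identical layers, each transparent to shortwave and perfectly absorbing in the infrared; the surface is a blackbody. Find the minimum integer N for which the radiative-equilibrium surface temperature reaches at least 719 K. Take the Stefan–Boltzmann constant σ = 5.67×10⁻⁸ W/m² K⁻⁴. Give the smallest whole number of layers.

8

OLR = S(1−α)/4 = 1859 W/m²; the top layer radiates at T_e = 425.5 K.
Since T_s⁴ = (N+1)T_e⁴, we need N ≥ (T_s/T_e)⁴ − 1 = 7.151.
So N ≥ 7.151; the smallest integer is N = 8.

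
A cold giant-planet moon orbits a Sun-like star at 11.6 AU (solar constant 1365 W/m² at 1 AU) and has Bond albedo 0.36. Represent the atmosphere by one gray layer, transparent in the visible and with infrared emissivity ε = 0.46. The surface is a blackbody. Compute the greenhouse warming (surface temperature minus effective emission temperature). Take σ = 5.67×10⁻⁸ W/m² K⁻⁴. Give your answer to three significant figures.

By the inverse-square law, S = 1365/11.6² = 10.14 W/m².
The planet radiates to space at T_e = [S(1−α)/(4σ)]^(1/4) = 73.15 K.
The surface balance (absorbed SW + ε·downward IR = σT_s⁴) with T_a⁴ = T_s⁴/2 reduces to T_s = T_e·[2/(2−ε)]^¼ = 78.08 K.
T_s − T_e = 78.08 − 73.15 = 4.939 K.

4.94 K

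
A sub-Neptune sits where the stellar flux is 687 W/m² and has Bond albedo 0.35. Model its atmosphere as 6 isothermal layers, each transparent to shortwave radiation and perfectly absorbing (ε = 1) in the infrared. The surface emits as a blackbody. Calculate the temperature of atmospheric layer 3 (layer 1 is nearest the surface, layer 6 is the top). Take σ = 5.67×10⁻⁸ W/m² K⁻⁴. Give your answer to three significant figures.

The effective emission temperature is T_e = [S(1−α)/(4σ)]^¼ = 210.6 K.
Each opaque layer satisfies 2T_j⁴ = T_{j−1}⁴ + T_{j+1}⁴, giving T_k⁴ = (N+1−k)T_e⁴.
With k = 3: T_3 = (6+1−3)^¼·210.6 K = 297.9 K.

298 K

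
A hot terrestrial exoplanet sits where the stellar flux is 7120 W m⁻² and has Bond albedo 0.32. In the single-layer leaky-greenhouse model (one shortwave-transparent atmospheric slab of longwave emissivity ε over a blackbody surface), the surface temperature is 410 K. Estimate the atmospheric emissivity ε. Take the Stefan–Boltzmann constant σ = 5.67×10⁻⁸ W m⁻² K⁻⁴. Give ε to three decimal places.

TOA balance gives T_e = 382.2 K.
T_s⁴ = T_e⁴·2/(2−ε) → ε = 2 − 2(T_e/T_s)⁴ = 2 − 2·(382.2/410)⁴ = 0.4891.

0.489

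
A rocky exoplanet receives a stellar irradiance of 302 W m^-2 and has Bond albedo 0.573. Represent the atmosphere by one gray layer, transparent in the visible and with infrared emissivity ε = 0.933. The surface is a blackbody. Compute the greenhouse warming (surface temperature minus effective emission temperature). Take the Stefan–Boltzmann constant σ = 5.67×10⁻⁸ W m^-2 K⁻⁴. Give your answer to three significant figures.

26.3 K

The planet radiates to space at T_e = [S(1−α)/(4σ)]^(1/4) = 154.4 K.
For a single slab of emissivity ε, T_s⁴ = 2T_e⁴/(2−ε); thus T_s = 154.4·(1.874)^(1/4) = 180.7 K.
The atmosphere warms the surface by 26.26 K.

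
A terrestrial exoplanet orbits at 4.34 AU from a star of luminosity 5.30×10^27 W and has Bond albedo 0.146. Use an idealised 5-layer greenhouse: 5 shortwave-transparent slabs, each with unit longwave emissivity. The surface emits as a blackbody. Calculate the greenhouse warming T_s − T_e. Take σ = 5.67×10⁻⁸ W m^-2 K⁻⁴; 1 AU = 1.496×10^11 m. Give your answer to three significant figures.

140 K

Orbital distance: d = 4.34 AU = 6.493×10^11 m.
S = L/(4πd²) = 1001 W m^-2.
OLR = S(1−α)/4 = 213.6 W m^-2; the top layer radiates at T_e = 247.7 K.
Surface: T_s = (6)^¼·T_e = 387.7 K.
So the greenhouse effect raises the surface by 387.7 − 247.7 = 140.0 K.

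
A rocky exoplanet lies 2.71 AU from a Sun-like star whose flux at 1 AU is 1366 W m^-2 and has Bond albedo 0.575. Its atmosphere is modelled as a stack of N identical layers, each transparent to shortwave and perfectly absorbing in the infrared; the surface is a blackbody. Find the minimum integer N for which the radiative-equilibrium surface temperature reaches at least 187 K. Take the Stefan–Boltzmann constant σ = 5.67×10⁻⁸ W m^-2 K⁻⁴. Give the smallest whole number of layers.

Flux at the orbit: S = 1366/(2.71)² = 186.0 W m^-2.
Top-of-atmosphere balance: σT_e⁴ = S(1−α)/4 = 19.76 W m^-2 → T_e = 136.6 K.
Since T_s⁴ = (N+1)T_e⁴, we need N ≥ (T_s/T_e)⁴ − 1 = 2.508.
So N ≥ 2.508; the smallest integer is N = 3.

3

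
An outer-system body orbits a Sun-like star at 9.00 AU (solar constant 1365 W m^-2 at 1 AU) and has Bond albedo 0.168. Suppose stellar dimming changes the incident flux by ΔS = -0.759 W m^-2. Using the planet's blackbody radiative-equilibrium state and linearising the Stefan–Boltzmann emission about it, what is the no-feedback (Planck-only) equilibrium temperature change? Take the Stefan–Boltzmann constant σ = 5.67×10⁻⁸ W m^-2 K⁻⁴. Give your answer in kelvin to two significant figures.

Flux at the orbit: S = 1365/(9.00)² = 16.85 W m^-2.
Unperturbed T_e = [16.85·(1−0.168)/(4σ)]^¼ = 88.67 K.
ΔF = Δ[S(1−α)]/4 = (1−0.168)·-0.759/4 = -0.1579 W m^-2.
Linearising σT⁴ gives d(σT⁴)/dT = 4σT_e³ = 0.1581 W m^-2 per K.
ΔT₀ = ΔF/λ_P = -0.1579/0.1581 = -0.998 K.

-1.0 K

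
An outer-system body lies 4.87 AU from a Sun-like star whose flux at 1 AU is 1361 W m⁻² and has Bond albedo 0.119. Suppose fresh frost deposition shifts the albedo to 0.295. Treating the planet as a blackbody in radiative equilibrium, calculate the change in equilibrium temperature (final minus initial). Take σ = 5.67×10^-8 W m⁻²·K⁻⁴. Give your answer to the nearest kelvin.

By the inverse-square law, S = 1361/4.87² = 57.39 W m⁻².
Before: T₁ = [57.39·0.881/(4σ)]^(1/4) = 122.2 K.
After:  T₂ = [57.39·0.705/(4σ)]^(1/4) = 115.6 K.
ΔT = T₂ − T₁ = -6.622 K.

-7 K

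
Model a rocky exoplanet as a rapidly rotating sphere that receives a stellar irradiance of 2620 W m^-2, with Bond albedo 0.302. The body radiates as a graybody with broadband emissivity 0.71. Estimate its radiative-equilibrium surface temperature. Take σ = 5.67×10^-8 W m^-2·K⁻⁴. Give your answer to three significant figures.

Averaging over the sphere, the absorbed flux is S(1−α)/4 = 457.2 W m^-2.
Radiative balance εσT⁴ = 457.2 gives T = [457.2/(0.71·σ)]^(1/4) = 326.4 K.

326 K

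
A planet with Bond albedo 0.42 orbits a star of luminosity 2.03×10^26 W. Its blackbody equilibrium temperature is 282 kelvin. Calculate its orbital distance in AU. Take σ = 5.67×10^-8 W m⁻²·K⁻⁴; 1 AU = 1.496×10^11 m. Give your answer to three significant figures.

0.540 AU

The flux needed for this T is 4σT⁴/(1−0.42) = 2473 W m⁻².
S = L/(4πd²) → d = √(L/4πS) = √(2.03×10^26/(4π·2473)) = 8.082×10^10 m = 0.5403 AU.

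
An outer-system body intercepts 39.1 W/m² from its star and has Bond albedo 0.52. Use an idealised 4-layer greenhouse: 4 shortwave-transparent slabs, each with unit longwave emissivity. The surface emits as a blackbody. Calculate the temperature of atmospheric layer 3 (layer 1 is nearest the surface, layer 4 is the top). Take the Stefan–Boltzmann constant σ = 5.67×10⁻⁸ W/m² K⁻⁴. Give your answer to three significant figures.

OLR = S(1−α)/4 = 4.692 W/m²; the top layer radiates at T_e = 95.38 K.
In the N-layer model, layer k (counted from the surface) has T_k = (N+1−k)^(1/4)·T_e.
T_3 = (2)^(1/4)·95.38 = 113.4 K.

113 K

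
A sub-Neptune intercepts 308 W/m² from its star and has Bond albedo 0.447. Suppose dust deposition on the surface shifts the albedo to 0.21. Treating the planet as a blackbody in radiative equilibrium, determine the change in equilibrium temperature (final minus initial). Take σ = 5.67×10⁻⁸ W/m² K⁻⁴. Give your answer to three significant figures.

Initial: T₁ = [S(1−0.447)/(4σ)]^(1/4) = 165.5 K.
After:  T₂ = [308.0·0.79/(4σ)]^(1/4) = 181.0 K.
Change: 181.0 − 165.5 = 15.44 K.

15.4 K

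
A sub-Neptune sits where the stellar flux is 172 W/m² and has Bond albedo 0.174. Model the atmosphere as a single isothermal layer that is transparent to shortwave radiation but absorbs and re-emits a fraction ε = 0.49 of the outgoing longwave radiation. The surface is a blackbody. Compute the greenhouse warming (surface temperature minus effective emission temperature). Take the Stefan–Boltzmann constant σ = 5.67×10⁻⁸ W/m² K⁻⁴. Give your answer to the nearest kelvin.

Effective emission temperature (TOA balance): σT_e⁴ = S(1−α)/4 = 35.52 W/m² → T_e = 158.2 K.
The surface balance (absorbed SW + ε·downward IR = σT_s⁴) with T_a⁴ = T_s⁴/2 reduces to T_s = T_e·[2/(2−ε)]^¼ = 169.7 K.
T_s − T_e = 169.7 − 158.2 = 11.52 K.

12 K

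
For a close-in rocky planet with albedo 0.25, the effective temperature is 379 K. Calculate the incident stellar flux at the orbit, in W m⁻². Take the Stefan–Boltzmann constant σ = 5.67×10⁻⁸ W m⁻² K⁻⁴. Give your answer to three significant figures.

From S(1−α)/4 = σT⁴: S = 4σT⁴/(1−α).
σT⁴ = 5.67×10⁻⁸·(379)⁴ = 1170 W m⁻².
S = 4·1170/0.75 = 6239 W m⁻².

6240 W m⁻²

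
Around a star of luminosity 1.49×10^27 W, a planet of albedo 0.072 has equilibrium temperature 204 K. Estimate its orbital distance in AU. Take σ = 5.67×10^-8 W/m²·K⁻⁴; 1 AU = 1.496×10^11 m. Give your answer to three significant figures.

3.54 AU

Energy balance gives S = 4σT⁴/(1−α) = 423.3 W/m².
Then d = [L/(4πS)]^(1/2) = 5.293×10^11 m, i.e. 3.538 AU.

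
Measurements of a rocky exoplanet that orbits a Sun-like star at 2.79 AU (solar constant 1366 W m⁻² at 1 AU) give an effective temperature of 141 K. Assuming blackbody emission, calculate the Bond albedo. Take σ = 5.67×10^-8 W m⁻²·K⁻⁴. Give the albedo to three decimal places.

0.489

Flux at the orbit: S = 1366/(2.79)² = 175.5 W m⁻².
Rearranging the radiative balance, α = 1 − 4σT⁴/S.
σT⁴ = 22.41 W m⁻², so 4σT⁴ = 89.64 W m⁻².
Hence α = 1 − 89.64/175.5 = 0.4892.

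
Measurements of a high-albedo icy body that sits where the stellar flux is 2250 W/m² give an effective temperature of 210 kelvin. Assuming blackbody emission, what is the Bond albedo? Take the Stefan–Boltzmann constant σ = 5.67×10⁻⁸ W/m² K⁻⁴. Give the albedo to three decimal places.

Rearranging the radiative balance, α = 1 − 4σT⁴/S.
σT⁴ = 110.3 W/m², so 4σT⁴ = 441.1 W/m².
Hence α = 1 − 441.1/2250 = 0.8040.

0.804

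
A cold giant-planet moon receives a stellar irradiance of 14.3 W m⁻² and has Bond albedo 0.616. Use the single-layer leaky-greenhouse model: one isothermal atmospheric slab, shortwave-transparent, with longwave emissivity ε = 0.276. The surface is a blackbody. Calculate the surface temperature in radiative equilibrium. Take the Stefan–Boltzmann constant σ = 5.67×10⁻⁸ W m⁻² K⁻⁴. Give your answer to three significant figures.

72.8 K

Effective emission temperature (TOA balance): σT_e⁴ = S(1−α)/4 = 1.373 W m⁻² → T_e = 70.15 K.
For a single slab of emissivity ε, T_s⁴ = 2T_e⁴/(2−ε); thus T_s = 70.15·(1.16)^(1/4) = 72.80 K.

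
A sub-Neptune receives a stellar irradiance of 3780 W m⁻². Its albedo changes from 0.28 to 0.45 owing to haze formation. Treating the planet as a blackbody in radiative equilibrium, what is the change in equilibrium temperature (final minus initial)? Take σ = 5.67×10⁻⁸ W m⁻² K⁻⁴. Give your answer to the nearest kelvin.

-22 K

With α = 0.28, T₁ = 331.0 K.
Final:   T₂ = [S(1−0.45)/(4σ)]^(1/4) = 309.4 K.
Change: 309.4 − 331.0 = -21.55 K.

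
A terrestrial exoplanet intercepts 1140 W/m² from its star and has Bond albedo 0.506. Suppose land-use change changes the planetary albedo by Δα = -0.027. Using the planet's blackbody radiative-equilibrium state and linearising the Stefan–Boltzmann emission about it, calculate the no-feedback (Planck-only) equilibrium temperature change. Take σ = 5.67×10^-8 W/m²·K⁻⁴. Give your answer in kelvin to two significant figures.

The baseline emission temperature is T_e = 223.2 K.
TOA radiative forcing: ΔF = −S·Δα/4 = −1140·(-0.027)/4 = 7.695 W/m².
Linearising σT⁴ gives d(σT⁴)/dT = 4σT_e³ = 2.523 W/m² per K.
ΔT₀ = ΔF/λ_P = 7.695/2.523 = 3.05 K.

3.1 kelvin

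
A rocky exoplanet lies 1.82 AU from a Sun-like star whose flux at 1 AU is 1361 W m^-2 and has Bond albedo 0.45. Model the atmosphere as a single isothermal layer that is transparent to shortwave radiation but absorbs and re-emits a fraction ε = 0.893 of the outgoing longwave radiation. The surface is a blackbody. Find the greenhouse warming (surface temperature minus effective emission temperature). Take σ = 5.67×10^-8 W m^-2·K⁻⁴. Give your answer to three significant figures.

Irradiance scales as 1/d², so S = 1361 W m^-2 × (1/1.82)² = 410.9 W m^-2.
The planet radiates to space at T_e = [S(1−α)/(4σ)]^(1/4) = 177.7 K.
The surface balance (absorbed SW + ε·downward IR = σT_s⁴) with T_a⁴ = T_s⁴/2 reduces to T_s = T_e·[2/(2−ε)]^¼ = 206.0 K.
T_s − T_e = 206.0 − 177.7 = 28.31 K.

28.3 K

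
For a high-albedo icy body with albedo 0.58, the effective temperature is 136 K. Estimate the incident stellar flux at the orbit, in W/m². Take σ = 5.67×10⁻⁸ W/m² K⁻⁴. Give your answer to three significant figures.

Invert the energy balance for S: S = 4σT⁴/(1−α).
The emitted flux is σT⁴ = 19.40 W/m².
S = 4·19.40/0.42 = 184.7 W/m².

185 W/m²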